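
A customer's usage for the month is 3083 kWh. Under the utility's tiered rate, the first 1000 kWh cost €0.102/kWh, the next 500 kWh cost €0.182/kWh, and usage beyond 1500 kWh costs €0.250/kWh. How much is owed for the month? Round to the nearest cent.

First 1000 kWh × €0.102 = €102.00
Next 500 kWh × €0.182 = €91.00
Remaining 1583 kWh × €0.250 = €395.75
Total = €588.75

€588.75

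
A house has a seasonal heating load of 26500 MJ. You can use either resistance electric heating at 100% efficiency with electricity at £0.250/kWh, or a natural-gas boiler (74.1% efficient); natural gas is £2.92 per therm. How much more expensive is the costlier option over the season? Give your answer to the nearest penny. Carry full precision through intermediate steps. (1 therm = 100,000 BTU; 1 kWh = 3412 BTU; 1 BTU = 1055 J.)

£850.63

Heat load = 26500 MJ = 26,500,000,000 J / 1055 = 25,118,483 BTU
Gas: input = 25,118,483 / 0.741 = 33,898,088 BTU = 339 therm → 339 × £2.92 = £989.82
Electric: 25,118,483 BTU / 3412 = 7,362 kWh → × £0.250 = £1,840.45
Difference = |£989.82 − £1,840.45| = £850.63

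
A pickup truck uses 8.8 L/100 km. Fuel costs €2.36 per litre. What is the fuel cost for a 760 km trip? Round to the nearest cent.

Fuel = 8.8 L/100 km × 760 km / 100 = 66.88 L
Cost = 66.88 L × €2.36/L = €157.84

€157.84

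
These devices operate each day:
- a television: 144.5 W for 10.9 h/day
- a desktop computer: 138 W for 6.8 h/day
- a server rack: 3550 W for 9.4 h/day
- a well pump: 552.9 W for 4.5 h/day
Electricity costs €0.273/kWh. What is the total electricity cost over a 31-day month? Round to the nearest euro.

€325

television: 144.5 W × 10.9 h × 31 d = 48,827 Wh = 48.83 kWh
desktop computer: 138 W × 6.8 h × 31 d = 29,090 Wh = 29.09 kWh
server rack: 3550 W × 9.4 h × 31 d = 1,034,470 Wh = 1,034 kWh
well pump: 552.9 W × 4.5 h × 31 d = 77,130 Wh = 77.13 kWh
Total energy = 48.83 + 29.09 + 1,034 + 77.13 = 1,190 kWh
Cost = 1,190 kWh × €0.273 = €324.74 ≈ €325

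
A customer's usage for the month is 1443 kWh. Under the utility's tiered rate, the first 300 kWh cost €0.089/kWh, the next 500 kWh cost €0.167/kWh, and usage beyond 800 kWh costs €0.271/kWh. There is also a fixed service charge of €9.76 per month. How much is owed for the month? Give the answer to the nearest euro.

First 300 kWh × €0.089 = €26.70
Next 500 kWh × €0.167 = €83.50
Remaining 643 kWh × €0.271 = €174.25
Energy charge = €284.45; + service €9.76 = €294.21 ≈ €294

€294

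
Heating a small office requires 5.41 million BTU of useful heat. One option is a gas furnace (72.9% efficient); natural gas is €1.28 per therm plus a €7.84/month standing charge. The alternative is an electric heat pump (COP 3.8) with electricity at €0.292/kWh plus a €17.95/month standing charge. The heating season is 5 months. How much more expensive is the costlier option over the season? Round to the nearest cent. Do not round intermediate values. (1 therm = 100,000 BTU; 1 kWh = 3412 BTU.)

€77.40

Heat load = 5.41 × 10⁶ BTU = 5,410,000 BTU
Gas: input = 5,410,000 / 0.729 = 7,421,125 BTU = 74.21 therm → 74.21 × €1.28 = €94.99; + 5 × €7.84 standing = €134.19
Heat pump: 5,410,000 BTU / 3412 = 1,586 kWh heat; / 3.8 = 417.3 kWh in → × €0.292 = €121.84; + 5 × €17.95 standing = €211.59
Difference = |€134.19 − €211.59| = €77.40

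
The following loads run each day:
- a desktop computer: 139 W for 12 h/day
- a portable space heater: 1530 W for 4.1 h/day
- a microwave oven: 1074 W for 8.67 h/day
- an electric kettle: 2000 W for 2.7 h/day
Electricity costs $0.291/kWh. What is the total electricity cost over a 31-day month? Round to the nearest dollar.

desktop computer: 139 W × 12 h × 31 d = 51,708 Wh = 51.71 kWh
portable space heater: 1530 W × 4.1 h × 31 d = 194,463 Wh = 194.5 kWh
microwave oven: 1074 W × 8.67 h × 31 d = 288,659 Wh = 288.7 kWh
electric kettle: 2000 W × 2.7 h × 31 d = 167,400 Wh = 167.4 kWh
Total energy = 51.71 + 194.5 + 288.7 + 167.4 = 702.2 kWh
Cost = 702.2 kWh × $0.291 = $204.35 ≈ $204

$204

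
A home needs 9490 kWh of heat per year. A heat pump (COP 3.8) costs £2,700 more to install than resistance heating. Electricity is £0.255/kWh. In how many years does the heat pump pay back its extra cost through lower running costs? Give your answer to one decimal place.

1.5 years

Resistance: 9490 kWh × £0.255 = £2,419.95/yr
Heat pump: 9490 / 3.8 = 2497 kWh in → × £0.255 = £636.83/yr
Annual savings = £1,783.12
Payback = £2,700 / £1,783.12 = 1.51 years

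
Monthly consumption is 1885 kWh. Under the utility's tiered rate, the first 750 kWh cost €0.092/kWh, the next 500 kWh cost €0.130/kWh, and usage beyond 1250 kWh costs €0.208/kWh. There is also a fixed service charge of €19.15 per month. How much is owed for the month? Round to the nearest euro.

€285

First 750 kWh × €0.092 = €69.00
Next 500 kWh × €0.130 = €65.00
Remaining 635 kWh × €0.208 = €132.08
Energy charge = €266.08; + service €19.15 = €285.23 ≈ €285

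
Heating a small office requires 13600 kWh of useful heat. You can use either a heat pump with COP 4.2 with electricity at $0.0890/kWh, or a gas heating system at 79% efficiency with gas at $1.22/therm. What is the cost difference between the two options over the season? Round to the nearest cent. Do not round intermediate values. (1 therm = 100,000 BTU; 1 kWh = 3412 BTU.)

$428.42

Heat load = 13600 kWh × 3412 = 46,403,200 BTU
Gas: input = 46,403,200 / 0.79 = 58,738,228 BTU = 587.4 therm → 587.4 × $1.22 = $716.61
Heat pump: 46,403,200 BTU / 3412 = 13,600 kWh heat; / 4.2 = 3,238 kWh in → × $0.0890 = $288.19
Difference = |$716.61 − $288.19| = $428.42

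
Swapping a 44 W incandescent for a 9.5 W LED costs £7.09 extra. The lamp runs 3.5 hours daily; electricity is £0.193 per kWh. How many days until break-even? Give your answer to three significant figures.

Power saved = 44 − 9.5 = 34.5 W
Daily energy saved = 34.5 W × 3.5 h = 120.8 Wh = 0.12075 kWh
Daily savings = 0.12075 × £0.193 = £0.0233
Payback = £7.09 / £0.0233 per day = 304.2 days

304 days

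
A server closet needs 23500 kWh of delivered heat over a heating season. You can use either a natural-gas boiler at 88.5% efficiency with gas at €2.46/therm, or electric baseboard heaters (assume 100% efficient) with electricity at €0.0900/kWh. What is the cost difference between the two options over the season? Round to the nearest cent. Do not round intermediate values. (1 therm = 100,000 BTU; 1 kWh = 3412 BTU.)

Heat load = 23500 kWh × 3412 = 80,182,000 BTU
Gas: input = 80,182,000 / 0.885 = 90,601,130 BTU = 906 therm → 906 × €2.46 = €2,228.79
Electric: 80,182,000 BTU / 3412 = 23,500 kWh → × €0.0900 = €2,115.00
Difference = |€2,228.79 − €2,115.00| = €113.79

€113.79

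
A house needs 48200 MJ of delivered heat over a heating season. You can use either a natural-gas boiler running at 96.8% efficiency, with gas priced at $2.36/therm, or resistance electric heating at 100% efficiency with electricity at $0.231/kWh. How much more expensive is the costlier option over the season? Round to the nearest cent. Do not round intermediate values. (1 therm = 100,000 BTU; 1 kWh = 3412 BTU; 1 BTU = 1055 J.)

Heat load = 48200 MJ = 48,200,000,000 J / 1055 = 45,687,204 BTU
Gas: input = 45,687,204 / 0.968 = 47,197,525 BTU = 472 therm → 472 × $2.36 = $1,113.86
Electric: 45,687,204 BTU / 3412 = 13,390 kWh → × $0.231 = $3,093.13
Difference = |$1,113.86 − $3,093.13| = $1,979.26

$1979.26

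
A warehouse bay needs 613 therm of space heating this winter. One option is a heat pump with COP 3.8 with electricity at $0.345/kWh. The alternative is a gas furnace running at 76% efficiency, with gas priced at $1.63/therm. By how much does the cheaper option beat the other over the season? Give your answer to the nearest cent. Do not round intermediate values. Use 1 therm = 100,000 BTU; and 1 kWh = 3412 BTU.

$316.40

Heat load = 613 therm × 100,000 = 61,300,000 BTU
Gas: input = 61,300,000 / 0.76 = 80,657,895 BTU = 806.6 therm → 806.6 × $1.63 = $1,314.72
Heat pump: 61,300,000 BTU / 3412 = 17,970 kWh heat; / 3.8 = 4,728 kWh in → × $0.345 = $1,631.12
Difference = |$1,314.72 − $1,631.12| = $316.40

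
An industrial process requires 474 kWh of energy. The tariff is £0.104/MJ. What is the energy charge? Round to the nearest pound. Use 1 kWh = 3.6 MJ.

474 kWh × (3.6 MJ/kWh) = 1,706 MJ
Cost = 1,706 MJ × £0.104/MJ = £177.47 ≈ £177

£177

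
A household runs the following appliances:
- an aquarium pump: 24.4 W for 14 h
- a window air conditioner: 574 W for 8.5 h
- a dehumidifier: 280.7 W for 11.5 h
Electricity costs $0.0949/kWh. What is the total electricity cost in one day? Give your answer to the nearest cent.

aquarium pump: 24.4 W × 14 h = 342 Wh = 0.3416 kWh
window air conditioner: 574 W × 8.5 h = 4,879 Wh = 4.879 kWh
dehumidifier: 280.7 W × 11.5 h = 3,228 Wh = 3.228 kWh
Total energy = 0.3416 + 4.879 + 3.228 = 8.449 kWh
Cost = 8.449 kWh × $0.0949 = $0.80

$0.80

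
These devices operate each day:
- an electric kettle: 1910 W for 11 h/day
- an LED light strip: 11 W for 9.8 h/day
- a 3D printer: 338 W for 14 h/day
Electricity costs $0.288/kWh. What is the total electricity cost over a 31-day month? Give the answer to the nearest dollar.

electric kettle: 1910 W × 11 h × 31 d = 651,310 Wh = 651.3 kWh
LED light strip: 11 W × 9.8 h × 31 d = 3,342 Wh = 3.342 kWh
3D printer: 338 W × 14 h × 31 d = 146,692 Wh = 146.7 kWh
Total energy = 651.3 + 3.342 + 146.7 = 801.3 kWh
Cost = 801.3 kWh × $0.288 = $230.79 ≈ $231

$231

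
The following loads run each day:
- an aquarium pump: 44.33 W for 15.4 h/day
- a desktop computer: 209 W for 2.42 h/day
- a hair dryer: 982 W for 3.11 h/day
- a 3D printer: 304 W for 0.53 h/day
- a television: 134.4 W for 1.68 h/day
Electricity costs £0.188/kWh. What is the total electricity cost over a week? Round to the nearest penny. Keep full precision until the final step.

£6.09

aquarium pump: 44.33 W × 15.4 h × 7 d = 4,779 Wh = 4.779 kWh
desktop computer: 209 W × 2.42 h × 7 d = 3,540 Wh = 3.54 kWh
hair dryer: 982 W × 3.11 h × 7 d = 21,378 Wh = 21.38 kWh
3D printer: 304 W × 0.53 h × 7 d = 1,128 Wh = 1.128 kWh
television: 134.4 W × 1.68 h × 7 d = 1,581 Wh = 1.581 kWh
Total energy = 4.779 + 3.54 + 21.38 + 1.128 + 1.581 = 32.41 kWh
Cost = 32.41 kWh × £0.188 = £6.09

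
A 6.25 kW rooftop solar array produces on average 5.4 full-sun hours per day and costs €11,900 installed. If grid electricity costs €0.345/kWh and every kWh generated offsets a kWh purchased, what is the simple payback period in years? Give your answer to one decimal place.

2.8 years

Daily generation = 6.25 kW × 5.4 h = 33.75 kWh
Annual generation = 33.75 × 365 = 12319 kWh
Annual savings = 12319 × €0.345 = €4,249.97
Payback = €11,900 / €4,249.97 = 2.8 years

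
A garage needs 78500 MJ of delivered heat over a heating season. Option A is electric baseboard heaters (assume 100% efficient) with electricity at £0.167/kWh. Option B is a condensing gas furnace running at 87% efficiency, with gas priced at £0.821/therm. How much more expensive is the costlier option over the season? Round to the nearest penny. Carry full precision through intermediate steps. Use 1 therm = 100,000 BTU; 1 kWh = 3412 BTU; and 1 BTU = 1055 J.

£2939.70

Heat load = 78500 MJ = 78,500,000,000 J / 1055 = 74,407,583 BTU
Gas: input = 74,407,583 / 0.87 = 85,525,957 BTU = 855.3 therm → 855.3 × £0.821 = £702.17
Electric: 74,407,583 BTU / 3412 = 21,810 kWh → × £0.167 = £3,641.87
Difference = |£702.17 − £3,641.87| = £2,939.70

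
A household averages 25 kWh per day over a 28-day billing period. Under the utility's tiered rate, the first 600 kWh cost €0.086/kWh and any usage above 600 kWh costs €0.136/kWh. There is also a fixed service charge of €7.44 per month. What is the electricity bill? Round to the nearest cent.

€72.64

Usage = 25 kWh/day × 28 days = 700 kWh
First 600 kWh × €0.086 = €51.60
Remaining 100 kWh × €0.136 = €13.60
Energy charge = €65.20; + service €7.44 = €72.64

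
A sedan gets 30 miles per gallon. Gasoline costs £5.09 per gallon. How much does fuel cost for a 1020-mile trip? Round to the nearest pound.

Fuel = 1020 mi / 30 mpg = 34 gal
Cost = 34 gal × £5.09/gal = £173.06 ≈ £173

£173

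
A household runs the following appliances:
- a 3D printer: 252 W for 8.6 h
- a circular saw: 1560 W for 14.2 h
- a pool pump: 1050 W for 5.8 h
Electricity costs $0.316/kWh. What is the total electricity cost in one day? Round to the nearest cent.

$9.61

3D printer: 252 W × 8.6 h = 2,167 Wh = 2.167 kWh
circular saw: 1560 W × 14.2 h = 22,152 Wh = 22.15 kWh
pool pump: 1050 W × 5.8 h = 6,090 Wh = 6.09 kWh
Total energy = 2.167 + 22.15 + 6.09 = 30.41 kWh
Cost = 30.41 kWh × $0.316 = $9.61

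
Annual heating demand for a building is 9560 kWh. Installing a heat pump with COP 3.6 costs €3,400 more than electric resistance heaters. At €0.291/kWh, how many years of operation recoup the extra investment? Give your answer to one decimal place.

Resistance: 9560 kWh × €0.291 = €2,781.96/yr
Heat pump: 9560 / 3.6 = 2656 kWh in → × €0.291 = €772.77/yr
Annual savings = €2,009.19
Payback = €3,400 / €2,009.19 = 1.69 years

1.7 years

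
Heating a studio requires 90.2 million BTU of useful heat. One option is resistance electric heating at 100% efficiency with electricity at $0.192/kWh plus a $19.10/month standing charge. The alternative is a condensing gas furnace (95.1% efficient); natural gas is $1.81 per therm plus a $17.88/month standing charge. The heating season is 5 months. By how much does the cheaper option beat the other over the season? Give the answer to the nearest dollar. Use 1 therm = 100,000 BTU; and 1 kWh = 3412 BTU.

$3365

Heat load = 90.2 × 10⁶ BTU = 90,200,000 BTU
Gas: input = 90,200,000 / 0.951 = 94,847,529 BTU = 948.5 therm → 948.5 × $1.81 = $1,716.74; + 5 × $17.88 standing = $1,806.14
Electric: 90,200,000 BTU / 3412 = 26,440 kWh → × $0.192 = $5,075.73; + 5 × $19.10 standing = $5,171.23
Difference = |$1,806.14 − $5,171.23| = $3,365.09 ≈ $3365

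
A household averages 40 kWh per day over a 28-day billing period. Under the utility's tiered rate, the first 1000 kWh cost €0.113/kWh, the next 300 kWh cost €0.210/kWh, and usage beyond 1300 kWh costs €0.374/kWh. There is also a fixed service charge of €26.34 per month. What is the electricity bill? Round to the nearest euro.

Usage = 40 kWh/day × 28 days = 1120 kWh
First 1000 kWh × €0.113 = €113.00
Next 120 kWh × €0.210 = €25.20
Remaining tier: 0 kWh (not reached)
Energy charge = €138.20; + service €26.34 = €164.54 ≈ €165

€165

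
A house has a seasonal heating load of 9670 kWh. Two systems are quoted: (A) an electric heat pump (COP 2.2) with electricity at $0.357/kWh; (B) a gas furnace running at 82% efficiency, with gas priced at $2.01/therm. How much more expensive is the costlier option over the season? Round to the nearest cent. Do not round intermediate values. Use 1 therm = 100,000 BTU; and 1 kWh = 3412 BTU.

Heat load = 9670 kWh × 3412 = 32,994,040 BTU
Gas: input = 32,994,040 / 0.82 = 40,236,634 BTU = 402.4 therm → 402.4 × $2.01 = $808.76
Heat pump: 32,994,040 BTU / 3412 = 9,670 kWh heat; / 2.2 = 4,395 kWh in → × $0.357 = $1,569.18
Difference = |$808.76 − $1,569.18| = $760.42

$760.42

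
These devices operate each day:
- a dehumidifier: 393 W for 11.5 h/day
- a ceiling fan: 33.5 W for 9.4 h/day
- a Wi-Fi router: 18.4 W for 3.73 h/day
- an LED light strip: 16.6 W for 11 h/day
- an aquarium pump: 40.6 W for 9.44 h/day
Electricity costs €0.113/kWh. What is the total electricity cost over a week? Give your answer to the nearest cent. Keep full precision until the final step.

dehumidifier: 393 W × 11.5 h × 7 d = 31,636 Wh = 31.64 kWh
ceiling fan: 33.5 W × 9.4 h × 7 d = 2,204 Wh = 2.204 kWh
Wi-Fi router: 18.4 W × 3.73 h × 7 d = 480 Wh = 0.4804 kWh
LED light strip: 16.6 W × 11 h × 7 d = 1,278 Wh = 1.278 kWh
aquarium pump: 40.6 W × 9.44 h × 7 d = 2,683 Wh = 2.683 kWh
Total energy = 31.64 + 2.204 + 0.4804 + 1.278 + 2.683 = 38.28 kWh
Cost = 38.28 kWh × €0.113 = €4.33

€4.33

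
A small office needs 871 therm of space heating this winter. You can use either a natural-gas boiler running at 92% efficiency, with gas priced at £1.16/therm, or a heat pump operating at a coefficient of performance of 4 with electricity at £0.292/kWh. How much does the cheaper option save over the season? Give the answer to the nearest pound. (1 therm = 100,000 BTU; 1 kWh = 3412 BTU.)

Heat load = 871 therm × 100,000 = 87,100,000 BTU
Gas: input = 87,100,000 / 0.92 = 94,673,913 BTU = 946.7 therm → 946.7 × £1.16 = £1,098.22
Heat pump: 87,100,000 BTU / 3412 = 25,530 kWh heat; / 4 = 6,382 kWh in → × £0.292 = £1,863.51
Difference = |£1,098.22 − £1,863.51| = £765.29 ≈ £765

£765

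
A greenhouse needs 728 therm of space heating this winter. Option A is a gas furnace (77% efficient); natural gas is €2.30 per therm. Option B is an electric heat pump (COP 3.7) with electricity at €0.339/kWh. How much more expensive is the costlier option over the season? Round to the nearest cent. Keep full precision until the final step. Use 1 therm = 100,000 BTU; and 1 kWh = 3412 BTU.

Heat load = 728 therm × 100,000 = 72,800,000 BTU
Gas: input = 72,800,000 / 0.77 = 94,545,455 BTU = 945.5 therm → 945.5 × €2.30 = €2,174.55
Heat pump: 72,800,000 BTU / 3412 = 21,340 kWh heat; / 3.7 = 5,767 kWh in → × €0.339 = €1,954.88
Difference = |€2,174.55 − €1,954.88| = €219.66

€219.66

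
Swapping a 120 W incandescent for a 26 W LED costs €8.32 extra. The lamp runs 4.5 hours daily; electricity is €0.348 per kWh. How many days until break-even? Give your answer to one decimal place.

Power saved = 120 − 26 = 94 W
Daily energy saved = 94 W × 4.5 h = 423 Wh = 0.423 kWh
Daily savings = 0.423 × €0.348 = €0.1472
Payback = €8.32 / €0.1472 per day = 56.52 days

56.5 days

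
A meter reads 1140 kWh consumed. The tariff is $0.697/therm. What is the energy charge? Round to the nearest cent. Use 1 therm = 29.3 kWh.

1140 kWh × (0.03413 therm/kWh) = 38.91 therm
Cost = 38.91 therm × $0.697/therm = $27.12

$27.12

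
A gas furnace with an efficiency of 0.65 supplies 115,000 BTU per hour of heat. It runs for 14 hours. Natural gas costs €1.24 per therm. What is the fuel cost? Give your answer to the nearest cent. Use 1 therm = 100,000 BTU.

Heat delivered = 115,000 BTU/h × 14 h = 1,610,000 BTU
Gas input = 1,610,000 / 0.65 = 2,476,923 BTU
= 2,476,923 / 100,000 = 24.77 therm
Cost = 24.77 × €1.24/therm = €30.71

€30.71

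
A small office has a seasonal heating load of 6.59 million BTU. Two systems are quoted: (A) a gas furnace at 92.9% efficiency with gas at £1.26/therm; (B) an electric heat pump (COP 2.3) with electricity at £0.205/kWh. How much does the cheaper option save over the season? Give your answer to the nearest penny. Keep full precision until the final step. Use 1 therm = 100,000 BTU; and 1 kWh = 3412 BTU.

£82.77

Heat load = 6.59 × 10⁶ BTU = 6,590,000 BTU
Gas: input = 6,590,000 / 0.929 = 7,093,649 BTU = 70.94 therm → 70.94 × £1.26 = £89.38
Heat pump: 6,590,000 BTU / 3412 = 1,931 kWh heat; / 2.3 = 839.7 kWh in → × £0.205 = £172.15
Difference = |£89.38 − £172.15| = £82.77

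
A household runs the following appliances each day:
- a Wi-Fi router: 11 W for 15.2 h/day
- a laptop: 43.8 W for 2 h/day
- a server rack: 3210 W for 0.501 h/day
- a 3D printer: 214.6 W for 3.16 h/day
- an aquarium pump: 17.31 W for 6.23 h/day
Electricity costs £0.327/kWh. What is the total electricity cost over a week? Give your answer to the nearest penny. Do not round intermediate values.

Wi-Fi router: 11 W × 15.2 h × 7 d = 1,170 Wh = 1.17 kWh
laptop: 43.8 W × 2 h × 7 d = 613 Wh = 0.6132 kWh
server rack: 3210 W × 0.501 h × 7 d = 11,257 Wh = 11.26 kWh
3D printer: 214.6 W × 3.16 h × 7 d = 4,747 Wh = 4.747 kWh
aquarium pump: 17.31 W × 6.23 h × 7 d = 755 Wh = 0.7549 kWh
Total energy = 1.17 + 0.6132 + 11.26 + 4.747 + 0.7549 = 18.54 kWh
Cost = 18.54 kWh × £0.327 = £6.06

£6.06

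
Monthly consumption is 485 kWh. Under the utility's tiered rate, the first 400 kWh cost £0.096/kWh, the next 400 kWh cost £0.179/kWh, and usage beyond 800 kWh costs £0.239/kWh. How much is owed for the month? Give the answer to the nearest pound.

£54

First 400 kWh × £0.096 = £38.40
Next 85 kWh × £0.179 = £15.21
Remaining tier: 0 kWh (not reached)
Total = £53.61 ≈ £54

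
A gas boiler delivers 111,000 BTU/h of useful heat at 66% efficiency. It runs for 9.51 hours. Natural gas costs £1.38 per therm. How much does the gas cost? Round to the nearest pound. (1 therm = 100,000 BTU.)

£22

Heat delivered = 111,000 BTU/h × 9.51 h = 1,055,610 BTU
Gas input = 1,055,610 / 0.660 = 1,599,409 BTU
= 1,599,409 / 100,000 = 15.99 therm
Cost = 15.99 × £1.38/therm = £22.07 ≈ £22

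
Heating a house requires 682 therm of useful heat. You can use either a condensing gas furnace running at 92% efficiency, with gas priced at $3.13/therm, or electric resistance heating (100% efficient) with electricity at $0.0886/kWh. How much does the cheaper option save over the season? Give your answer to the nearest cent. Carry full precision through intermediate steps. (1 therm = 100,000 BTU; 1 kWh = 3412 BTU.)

Heat load = 682 therm × 100,000 = 68,200,000 BTU
Gas: input = 68,200,000 / 0.920 = 74,130,435 BTU = 741.3 therm → 741.3 × $3.13 = $2,320.28
Electric: 68,200,000 BTU / 3412 = 19,990 kWh → × $0.0886 = $1,770.96
Difference = |$2,320.28 − $1,770.96| = $549.32

$549.32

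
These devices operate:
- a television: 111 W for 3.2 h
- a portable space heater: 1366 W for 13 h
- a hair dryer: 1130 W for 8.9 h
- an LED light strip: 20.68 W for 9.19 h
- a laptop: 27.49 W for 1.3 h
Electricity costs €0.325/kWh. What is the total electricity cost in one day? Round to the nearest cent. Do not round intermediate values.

television: 111 W × 3.2 h = 355 Wh = 0.3552 kWh
portable space heater: 1366 W × 13 h = 17,758 Wh = 17.76 kWh
hair dryer: 1130 W × 8.9 h = 10,057 Wh = 10.06 kWh
LED light strip: 20.68 W × 9.19 h = 190 Wh = 0.19 kWh
laptop: 27.49 W × 1.3 h = 36 Wh = 0.03574 kWh
Total energy = 0.3552 + 17.76 + 10.06 + 0.19 + 0.03574 = 28.4 kWh
Cost = 28.4 kWh × €0.325 = €9.23

€9.23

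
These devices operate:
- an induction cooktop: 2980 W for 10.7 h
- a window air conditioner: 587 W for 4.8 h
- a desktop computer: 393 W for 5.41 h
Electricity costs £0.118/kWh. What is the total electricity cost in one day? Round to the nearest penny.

induction cooktop: 2980 W × 10.7 h = 31,886 Wh = 31.89 kWh
window air conditioner: 587 W × 4.8 h = 2,818 Wh = 2.818 kWh
desktop computer: 393 W × 5.41 h = 2,126 Wh = 2.126 kWh
Total energy = 31.89 + 2.818 + 2.126 = 36.83 kWh
Cost = 36.83 kWh × £0.118 = £4.35

£4.35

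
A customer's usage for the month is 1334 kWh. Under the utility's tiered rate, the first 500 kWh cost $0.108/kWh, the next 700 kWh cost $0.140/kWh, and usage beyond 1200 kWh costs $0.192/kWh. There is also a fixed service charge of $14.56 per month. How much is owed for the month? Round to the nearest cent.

First 500 kWh × $0.108 = $54.00
Next 700 kWh × $0.140 = $98.00
Remaining 134 kWh × $0.192 = $25.73
Energy charge = $177.73; + service $14.56 = $192.29

$192.29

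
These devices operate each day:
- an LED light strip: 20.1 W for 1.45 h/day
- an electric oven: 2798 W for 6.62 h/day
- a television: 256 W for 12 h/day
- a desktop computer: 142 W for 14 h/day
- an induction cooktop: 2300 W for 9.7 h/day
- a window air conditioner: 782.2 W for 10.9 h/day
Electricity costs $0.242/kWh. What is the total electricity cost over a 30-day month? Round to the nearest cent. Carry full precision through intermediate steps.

$395.29

LED light strip: 20.1 W × 1.45 h × 30 d = 874 Wh = 0.8744 kWh
electric oven: 2798 W × 6.62 h × 30 d = 555,683 Wh = 555.7 kWh
television: 256 W × 12 h × 30 d = 92,160 Wh = 92.16 kWh
desktop computer: 142 W × 14 h × 30 d = 59,640 Wh = 59.64 kWh
induction cooktop: 2300 W × 9.7 h × 30 d = 669,300 Wh = 669.3 kWh
window air conditioner: 782.2 W × 10.9 h × 30 d = 255,779 Wh = 255.8 kWh
Total energy = 0.8744 + 555.7 + 92.16 + 59.64 + 669.3 + 255.8 = 1,633 kWh
Cost = 1,633 kWh × $0.242 = $395.29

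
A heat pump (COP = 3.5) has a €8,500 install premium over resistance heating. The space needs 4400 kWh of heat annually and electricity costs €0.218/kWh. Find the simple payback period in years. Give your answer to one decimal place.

Resistance: 4400 kWh × €0.218 = €959.20/yr
Heat pump: 4400 / 3.5 = 1257 kWh in → × €0.218 = €274.06/yr
Annual savings = €685.14
Payback = €8,500 / €685.14 = 12.4 years

12.4 years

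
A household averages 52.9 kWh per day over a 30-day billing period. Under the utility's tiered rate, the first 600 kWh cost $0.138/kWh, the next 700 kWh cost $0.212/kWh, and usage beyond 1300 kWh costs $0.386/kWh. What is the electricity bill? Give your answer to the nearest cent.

Usage = 52.9 kWh/day × 30 days = 1587 kWh
First 600 kWh × $0.138 = $82.80
Next 700 kWh × $0.212 = $148.40
Remaining 287 kWh × $0.386 = $110.78
Total = $341.98

$341.98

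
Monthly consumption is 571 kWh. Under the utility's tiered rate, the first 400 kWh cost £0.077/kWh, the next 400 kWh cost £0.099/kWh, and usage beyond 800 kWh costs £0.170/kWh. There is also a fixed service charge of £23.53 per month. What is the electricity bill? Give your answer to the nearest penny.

First 400 kWh × £0.077 = £30.80
Next 171 kWh × £0.099 = £16.93
Remaining tier: 0 kWh (not reached)
Energy charge = £47.73; + service £23.53 = £71.26

£71.26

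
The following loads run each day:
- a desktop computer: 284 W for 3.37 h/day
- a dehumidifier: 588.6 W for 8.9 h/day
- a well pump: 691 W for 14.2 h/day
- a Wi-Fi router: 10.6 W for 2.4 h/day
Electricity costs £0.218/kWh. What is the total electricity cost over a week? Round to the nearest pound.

desktop computer: 284 W × 3.37 h × 7 d = 6,700 Wh = 6.7 kWh
dehumidifier: 588.6 W × 8.9 h × 7 d = 36,670 Wh = 36.67 kWh
well pump: 691 W × 14.2 h × 7 d = 68,685 Wh = 68.69 kWh
Wi-Fi router: 10.6 W × 2.4 h × 7 d = 178 Wh = 0.1781 kWh
Total energy = 6.7 + 36.67 + 68.69 + 0.1781 = 112.2 kWh
Cost = 112.2 kWh × £0.218 = £24.47 ≈ £24

£24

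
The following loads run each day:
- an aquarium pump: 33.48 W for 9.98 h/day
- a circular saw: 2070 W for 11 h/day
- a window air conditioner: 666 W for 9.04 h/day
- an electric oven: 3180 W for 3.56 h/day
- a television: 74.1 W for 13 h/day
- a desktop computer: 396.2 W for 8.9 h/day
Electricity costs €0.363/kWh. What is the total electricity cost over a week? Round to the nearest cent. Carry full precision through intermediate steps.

aquarium pump: 33.48 W × 9.98 h × 7 d = 2,339 Wh = 2.339 kWh
circular saw: 2070 W × 11 h × 7 d = 159,390 Wh = 159.4 kWh
window air conditioner: 666 W × 9.04 h × 7 d = 42,144 Wh = 42.14 kWh
electric oven: 3180 W × 3.56 h × 7 d = 79,246 Wh = 79.25 kWh
television: 74.1 W × 13 h × 7 d = 6,743 Wh = 6.743 kWh
desktop computer: 396.2 W × 8.9 h × 7 d = 24,683 Wh = 24.68 kWh
Total energy = 2.339 + 159.4 + 42.14 + 79.25 + 6.743 + 24.68 = 314.5 kWh
Cost = 314.5 kWh × €0.363 = €114.18

€114.18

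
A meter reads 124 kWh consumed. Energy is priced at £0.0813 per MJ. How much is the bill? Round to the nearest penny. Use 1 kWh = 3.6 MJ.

£36.29

124 kWh × (3.6 MJ/kWh) = 446.4 MJ
Cost = 446.4 MJ × £0.0813/MJ = £36.29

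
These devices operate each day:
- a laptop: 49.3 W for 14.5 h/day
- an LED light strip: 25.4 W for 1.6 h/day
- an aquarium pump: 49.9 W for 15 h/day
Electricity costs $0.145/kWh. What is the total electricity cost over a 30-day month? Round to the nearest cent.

laptop: 49.3 W × 14.5 h × 30 d = 21,445 Wh = 21.45 kWh
LED light strip: 25.4 W × 1.6 h × 30 d = 1,219 Wh = 1.219 kWh
aquarium pump: 49.9 W × 15 h × 30 d = 22,455 Wh = 22.45 kWh
Total energy = 21.45 + 1.219 + 22.45 = 45.12 kWh
Cost = 45.12 kWh × $0.145 = $6.54

$6.54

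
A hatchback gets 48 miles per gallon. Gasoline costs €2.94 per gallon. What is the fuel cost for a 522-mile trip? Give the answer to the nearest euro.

€32

Fuel = 522 mi / 48 mpg = 10.88 gal
Cost = 10.88 gal × €2.94/gal = €31.97 ≈ €32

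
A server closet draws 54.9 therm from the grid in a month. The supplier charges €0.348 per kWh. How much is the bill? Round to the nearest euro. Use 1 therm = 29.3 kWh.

54.9 therm × (29.3 kWh/therm) = 1,609 kWh
Cost = 1,609 kWh × €0.348/kWh = €559.78 ≈ €560

€560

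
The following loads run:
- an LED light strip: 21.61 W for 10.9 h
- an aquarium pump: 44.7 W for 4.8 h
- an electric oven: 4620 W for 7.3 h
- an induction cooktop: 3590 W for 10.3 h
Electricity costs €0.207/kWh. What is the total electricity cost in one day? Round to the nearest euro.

€15

LED light strip: 21.61 W × 10.9 h = 236 Wh = 0.2355 kWh
aquarium pump: 44.7 W × 4.8 h = 215 Wh = 0.2146 kWh
electric oven: 4620 W × 7.3 h = 33,726 Wh = 33.73 kWh
induction cooktop: 3590 W × 10.3 h = 36,977 Wh = 36.98 kWh
Total energy = 0.2355 + 0.2146 + 33.73 + 36.98 = 71.15 kWh
Cost = 71.15 kWh × €0.207 = €14.73 ≈ €15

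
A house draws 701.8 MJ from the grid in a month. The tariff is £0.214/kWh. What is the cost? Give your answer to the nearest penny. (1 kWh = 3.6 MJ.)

£41.72

701.8 MJ × (0.27778 kWh/MJ) = 194.9 kWh
Cost = 194.9 kWh × £0.214/kWh = £41.72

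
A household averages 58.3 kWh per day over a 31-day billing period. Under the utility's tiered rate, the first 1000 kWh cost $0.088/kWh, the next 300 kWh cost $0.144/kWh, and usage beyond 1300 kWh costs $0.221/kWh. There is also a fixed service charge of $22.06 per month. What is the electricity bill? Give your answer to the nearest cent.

Usage = 58.3 kWh/day × 31 days = 1807.3 kWh
First 1000 kWh × $0.088 = $88.00
Next 300 kWh × $0.144 = $43.20
Remaining 507.3 kWh × $0.221 = $112.11
Energy charge = $243.31; + service $22.06 = $265.37

$265.37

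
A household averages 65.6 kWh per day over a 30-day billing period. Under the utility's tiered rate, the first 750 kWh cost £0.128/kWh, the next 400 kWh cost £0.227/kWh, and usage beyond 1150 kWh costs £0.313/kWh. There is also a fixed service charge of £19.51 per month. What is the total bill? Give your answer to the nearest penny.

Usage = 65.6 kWh/day × 30 days = 1968 kWh
First 750 kWh × £0.128 = £96.00
Next 400 kWh × £0.227 = £90.80
Remaining 818 kWh × £0.313 = £256.03
Energy charge = £442.83; + service £19.51 = £462.34

£462.34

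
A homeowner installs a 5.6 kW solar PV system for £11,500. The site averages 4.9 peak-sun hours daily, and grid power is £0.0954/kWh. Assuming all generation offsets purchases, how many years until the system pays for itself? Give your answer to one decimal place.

12.0 years

Daily generation = 5.6 kW × 4.9 h = 27.44 kWh
Annual generation = 27.44 × 365 = 10016 kWh
Annual savings = 10016 × £0.0954 = £955.49
Payback = £11,500 / £955.49 = 12 years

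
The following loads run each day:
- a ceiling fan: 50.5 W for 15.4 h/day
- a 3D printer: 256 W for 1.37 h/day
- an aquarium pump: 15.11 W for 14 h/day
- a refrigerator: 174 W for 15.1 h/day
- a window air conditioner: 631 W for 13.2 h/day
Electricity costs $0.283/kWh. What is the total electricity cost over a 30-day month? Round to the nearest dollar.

ceiling fan: 50.5 W × 15.4 h × 30 d = 23,331 Wh = 23.33 kWh
3D printer: 256 W × 1.37 h × 30 d = 10,522 Wh = 10.52 kWh
aquarium pump: 15.11 W × 14 h × 30 d = 6,346 Wh = 6.346 kWh
refrigerator: 174 W × 15.1 h × 30 d = 78,822 Wh = 78.82 kWh
window air conditioner: 631 W × 13.2 h × 30 d = 249,876 Wh = 249.9 kWh
Total energy = 23.33 + 10.52 + 6.346 + 78.82 + 249.9 = 368.9 kWh
Cost = 368.9 kWh × $0.283 = $104.40 ≈ $104

$104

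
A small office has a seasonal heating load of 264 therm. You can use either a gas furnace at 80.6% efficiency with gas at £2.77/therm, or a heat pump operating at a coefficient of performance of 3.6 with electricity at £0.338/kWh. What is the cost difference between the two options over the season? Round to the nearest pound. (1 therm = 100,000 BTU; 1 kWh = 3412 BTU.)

£181

Heat load = 264 therm × 100,000 = 26,400,000 BTU
Gas: input = 26,400,000 / 0.806 = 32,754,342 BTU = 327.5 therm → 327.5 × £2.77 = £907.30
Heat pump: 26,400,000 BTU / 3412 = 7,737 kWh heat; / 3.6 = 2,149 kWh in → × £0.338 = £726.46
Difference = |£907.30 − £726.46| = £180.84 ≈ £181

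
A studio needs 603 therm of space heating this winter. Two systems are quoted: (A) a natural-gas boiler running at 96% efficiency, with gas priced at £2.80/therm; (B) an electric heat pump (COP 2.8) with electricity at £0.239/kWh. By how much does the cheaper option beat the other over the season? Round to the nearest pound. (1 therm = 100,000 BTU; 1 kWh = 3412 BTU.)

Heat load = 603 therm × 100,000 = 60,300,000 BTU
Gas: input = 60,300,000 / 0.96 = 62,812,500 BTU = 628.1 therm → 628.1 × £2.80 = £1,758.75
Heat pump: 60,300,000 BTU / 3412 = 17,670 kWh heat; / 2.8 = 6,312 kWh in → × £0.239 = £1,508.51
Difference = |£1,758.75 − £1,508.51| = £250.24 ≈ £250

£250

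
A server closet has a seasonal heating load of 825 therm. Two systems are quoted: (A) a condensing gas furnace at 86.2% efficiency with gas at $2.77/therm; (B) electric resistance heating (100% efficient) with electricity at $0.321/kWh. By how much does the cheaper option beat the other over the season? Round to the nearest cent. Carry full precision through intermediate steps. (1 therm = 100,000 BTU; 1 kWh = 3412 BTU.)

Heat load = 825 therm × 100,000 = 82,500,000 BTU
Gas: input = 82,500,000 / 0.862 = 95,707,657 BTU = 957.1 therm → 957.1 × $2.77 = $2,651.10
Electric: 82,500,000 BTU / 3412 = 24,180 kWh → × $0.321 = $7,761.58
Difference = |$2,651.10 − $7,761.58| = $5,110.47

$5110.47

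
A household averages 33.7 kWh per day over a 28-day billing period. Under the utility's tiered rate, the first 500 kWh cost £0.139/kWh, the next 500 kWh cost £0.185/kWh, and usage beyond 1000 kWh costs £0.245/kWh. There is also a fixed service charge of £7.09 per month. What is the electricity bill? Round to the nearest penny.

£158.66

Usage = 33.7 kWh/day × 28 days = 943.6 kWh
First 500 kWh × £0.139 = £69.50
Next 443.6 kWh × £0.185 = £82.07
Remaining tier: 0 kWh (not reached)
Energy charge = £151.57; + service £7.09 = £158.66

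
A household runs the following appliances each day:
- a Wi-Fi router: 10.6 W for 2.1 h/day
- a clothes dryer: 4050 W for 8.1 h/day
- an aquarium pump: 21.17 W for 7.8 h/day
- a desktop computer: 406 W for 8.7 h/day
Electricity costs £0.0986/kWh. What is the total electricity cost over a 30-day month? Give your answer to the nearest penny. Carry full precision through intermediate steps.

Wi-Fi router: 10.6 W × 2.1 h × 30 d = 668 Wh = 0.6678 kWh
clothes dryer: 4050 W × 8.1 h × 30 d = 984,150 Wh = 984.1 kWh
aquarium pump: 21.17 W × 7.8 h × 30 d = 4,954 Wh = 4.954 kWh
desktop computer: 406 W × 8.7 h × 30 d = 105,966 Wh = 106 kWh
Total energy = 0.6678 + 984.1 + 4.954 + 106 = 1,096 kWh
Cost = 1,096 kWh × £0.0986 = £108.04

£108.04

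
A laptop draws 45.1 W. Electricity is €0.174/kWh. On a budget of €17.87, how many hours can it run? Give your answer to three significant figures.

Energy budget = €17.87 / €0.174 per kWh = 102.7 kWh = 102,701 Wh
Runtime = 102,701 Wh / 45.1 W = 2,277 h

2280 h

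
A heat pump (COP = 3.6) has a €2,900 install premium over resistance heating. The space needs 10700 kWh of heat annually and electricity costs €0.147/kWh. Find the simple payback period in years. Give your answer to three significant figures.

2.55 years

Resistance: 10700 kWh × €0.147 = €1,572.90/yr
Heat pump: 10700 / 3.6 = 2972 kWh in → × €0.147 = €436.92/yr
Annual savings = €1,135.98
Payback = €2,900 / €1,135.98 = 2.55 years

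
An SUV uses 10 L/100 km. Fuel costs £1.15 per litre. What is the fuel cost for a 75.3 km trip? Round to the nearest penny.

Fuel = 10 L/100 km × 75.3 km / 100 = 7.53 L
Cost = 7.53 L × £1.15/L = £8.66

£8.66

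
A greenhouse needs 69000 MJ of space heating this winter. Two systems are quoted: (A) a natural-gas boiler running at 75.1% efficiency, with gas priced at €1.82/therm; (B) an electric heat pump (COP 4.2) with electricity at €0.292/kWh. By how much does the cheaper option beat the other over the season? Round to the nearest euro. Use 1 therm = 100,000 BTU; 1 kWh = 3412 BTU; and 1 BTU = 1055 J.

€252

Heat load = 69000 MJ = 69,000,000,000 J / 1055 = 65,402,844 BTU
Gas: input = 65,402,844 / 0.751 = 87,087,675 BTU = 870.9 therm → 870.9 × €1.82 = €1,585.00
Heat pump: 65,402,844 BTU / 3412 = 19,170 kWh heat; / 4.2 = 4,564 kWh in → × €0.292 = €1,332.67
Difference = |€1,585.00 − €1,332.67| = €252.33 ≈ €252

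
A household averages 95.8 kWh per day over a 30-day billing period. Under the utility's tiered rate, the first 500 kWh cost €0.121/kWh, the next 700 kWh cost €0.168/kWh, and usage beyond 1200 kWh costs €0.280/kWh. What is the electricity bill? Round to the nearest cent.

€646.82

Usage = 95.8 kWh/day × 30 days = 2874 kWh
First 500 kWh × €0.121 = €60.50
Next 700 kWh × €0.168 = €117.60
Remaining 1674 kWh × €0.280 = €468.72
Total = €646.82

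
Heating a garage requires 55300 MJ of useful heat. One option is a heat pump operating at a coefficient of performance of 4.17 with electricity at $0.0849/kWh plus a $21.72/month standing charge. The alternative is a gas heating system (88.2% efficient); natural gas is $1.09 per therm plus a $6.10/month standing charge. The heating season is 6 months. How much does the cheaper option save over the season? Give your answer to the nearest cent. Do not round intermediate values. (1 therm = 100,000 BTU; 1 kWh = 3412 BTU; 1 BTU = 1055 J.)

Heat load = 55300 MJ = 55,300,000,000 J / 1055 = 52,417,062 BTU
Gas: input = 52,417,062 / 0.882 = 59,429,775 BTU = 594.3 therm → 594.3 × $1.09 = $647.78; + 6 × $6.10 standing = $684.38
Heat pump: 52,417,062 BTU / 3412 = 15,360 kWh heat; / 4.17 = 3,684 kWh in → × $0.0849 = $312.78; + 6 × $21.72 standing = $443.10
Difference = |$684.38 − $443.10| = $241.29

$241.29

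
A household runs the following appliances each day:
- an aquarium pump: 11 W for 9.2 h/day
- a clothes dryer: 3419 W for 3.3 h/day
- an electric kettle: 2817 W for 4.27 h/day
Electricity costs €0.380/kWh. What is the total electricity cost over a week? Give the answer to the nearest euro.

aquarium pump: 11 W × 9.2 h × 7 d = 708 Wh = 0.7084 kWh
clothes dryer: 3419 W × 3.3 h × 7 d = 78,979 Wh = 78.98 kWh
electric kettle: 2817 W × 4.27 h × 7 d = 84,200 Wh = 84.2 kWh
Total energy = 0.7084 + 78.98 + 84.2 = 163.9 kWh
Cost = 163.9 kWh × €0.380 = €62.28 ≈ €62

€62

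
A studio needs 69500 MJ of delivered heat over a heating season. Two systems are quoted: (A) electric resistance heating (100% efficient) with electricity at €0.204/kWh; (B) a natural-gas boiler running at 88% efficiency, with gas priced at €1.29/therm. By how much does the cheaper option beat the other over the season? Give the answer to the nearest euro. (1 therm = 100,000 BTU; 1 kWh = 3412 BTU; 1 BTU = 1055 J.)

Heat load = 69500 MJ = 69,500,000,000 J / 1055 = 65,876,777 BTU
Gas: input = 65,876,777 / 0.88 = 74,859,974 BTU = 748.6 therm → 748.6 × €1.29 = €965.69
Electric: 65,876,777 BTU / 3412 = 19,310 kWh → × €0.204 = €3,938.71
Difference = |€965.69 − €3,938.71| = €2,973.01 ≈ €2973

€2973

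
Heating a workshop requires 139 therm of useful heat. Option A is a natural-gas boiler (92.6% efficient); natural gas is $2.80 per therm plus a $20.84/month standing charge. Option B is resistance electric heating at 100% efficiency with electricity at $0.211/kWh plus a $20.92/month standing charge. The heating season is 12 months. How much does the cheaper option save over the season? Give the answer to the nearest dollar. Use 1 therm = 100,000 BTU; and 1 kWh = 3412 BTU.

Heat load = 139 therm × 100,000 = 13,900,000 BTU
Gas: input = 13,900,000 / 0.926 = 15,010,799 BTU = 150.1 therm → 150.1 × $2.80 = $420.30; + 12 × $20.84 standing = $670.38
Electric: 13,900,000 BTU / 3412 = 4,074 kWh → × $0.211 = $859.58; + 12 × $20.92 standing = $1,110.62
Difference = |$670.38 − $1,110.62| = $440.24 ≈ $440

$440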